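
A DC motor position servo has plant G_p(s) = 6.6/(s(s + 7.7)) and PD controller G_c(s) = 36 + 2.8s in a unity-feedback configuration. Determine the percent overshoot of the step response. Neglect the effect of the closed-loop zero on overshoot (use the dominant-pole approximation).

Forward path: (36 + 2.8s)·6.6/(s(s+7.7)). The closed-loop characteristic equation is s² + (7.7 + 6.6·2.8)s + 6.6·36 = 0.
That is s² + 26.18s + 237.6 = 0, so ω_n = 15.41 rad/s and ζ = 26.18/(2·15.41) = 0.8492.
%OS = 100·exp(−πζ/√(1−ζ²)) = 0.639%.

0.639%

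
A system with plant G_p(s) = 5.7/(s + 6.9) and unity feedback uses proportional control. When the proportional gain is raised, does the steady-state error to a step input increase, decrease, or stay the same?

decrease

e_ss = 1/(1 + K_p·G_p(0)); a larger K_p raises the denominator, so e_ss decreases.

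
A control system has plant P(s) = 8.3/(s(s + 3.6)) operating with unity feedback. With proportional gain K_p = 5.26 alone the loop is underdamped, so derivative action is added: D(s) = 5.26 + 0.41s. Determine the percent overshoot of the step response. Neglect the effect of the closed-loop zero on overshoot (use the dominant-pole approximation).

Forward path: (5.26 + 0.41s)·8.3/(s(s+3.6)). The closed-loop characteristic equation is s² + (3.6 + 8.3·0.41)s + 8.3·5.26 = 0.
That is s² + 7.003s + 43.66 = 0, so ω_n = 6.607 rad/s and ζ = 7.003/(2·6.607) = 0.5299.
%OS = 100·exp(−πζ/√(1−ζ²)) = 14%.

14%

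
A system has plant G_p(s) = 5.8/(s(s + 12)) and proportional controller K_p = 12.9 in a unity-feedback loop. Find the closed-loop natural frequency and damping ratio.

The closed-loop denominator is s(s+12) + 12.9·5.8 = s² + 12s + 74.82.
So ω_n² = 74.82 ⇒ ω_n = 8.65 rad/s, and ζ = 12/(2ω_n) = 0.694.

ω_n = 8.65 rad/s, ζ = 0.694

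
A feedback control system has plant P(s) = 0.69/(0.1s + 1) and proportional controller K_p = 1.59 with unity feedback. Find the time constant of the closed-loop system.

Closed loop: T(s) = K_p·P/(1+K_p·P) = 1.097/(0.1s + 1 + 1.097), with pole at s = −(1 + 1.097)/0.1 = −20.97.
Closed-loop time constant τ = 1/20.97 = 0.0477 s.

τ = 0.0477 s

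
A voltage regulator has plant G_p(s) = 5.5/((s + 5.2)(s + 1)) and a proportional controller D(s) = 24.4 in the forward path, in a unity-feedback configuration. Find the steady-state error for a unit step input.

0.0373

The loop is type 0. Static position error constant K_pos = D(0)·G_p(0) = 24.4·1.058 = 25.81.
Steady-state error to a unit step: e_ss = 1/(1+K_pos) = 1/26.81 = 0.0373.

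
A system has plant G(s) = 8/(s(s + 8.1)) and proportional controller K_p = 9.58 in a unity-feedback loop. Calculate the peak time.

T_p = 0.405 s

The closed-loop denominator s² + 8.1s + 76.64 gives ω_n = √76.64 = 8.754 and ζ = 8.1/(2ω_n) = 0.4626.
Damped frequency ω_d = ω_n√(1−ζ²) = 7.761 rad/s, so peak time T_p = π/ω_d = 0.405 s.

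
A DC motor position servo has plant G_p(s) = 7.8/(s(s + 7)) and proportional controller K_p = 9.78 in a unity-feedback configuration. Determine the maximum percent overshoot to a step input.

25.3%

The closed-loop denominator s² + 7s + 76.28 gives ω_n = √76.28 = 8.734 and ζ = 7/(2ω_n) = 0.4007.
%OS = 100·exp(−πζ/√(1−ζ²)) = 100·exp(−π·0.4007/√0.8394) = 25.3%.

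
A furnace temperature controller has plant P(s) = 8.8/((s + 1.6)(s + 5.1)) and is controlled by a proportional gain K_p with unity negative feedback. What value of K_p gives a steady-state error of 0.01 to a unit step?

Steady-state error for a unit step on this type-0 loop is 1/(1 + K_p·P(0)).
P(0) = 1.078. Require 1/(1 + K_p·1.078) = 0.01, so 1 + 1.078·K_p = 100.
K_p = (100 − 1)/1.078 = 91.8.

K_p = 91.8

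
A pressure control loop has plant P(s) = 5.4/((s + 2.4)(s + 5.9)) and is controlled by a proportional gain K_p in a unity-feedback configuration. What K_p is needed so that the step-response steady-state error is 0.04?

K_p = 62.9

Steady-state error for a unit step on this type-0 loop is 1/(1 + K_p·P(0)).
P(0) = 0.3814. Require 1/(1 + K_p·0.3814) = 0.04, so 1 + 0.3814·K_p = 25.
K_p = (25 − 1)/0.3814 = 62.9.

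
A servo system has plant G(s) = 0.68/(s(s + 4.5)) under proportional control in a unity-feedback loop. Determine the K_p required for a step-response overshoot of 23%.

K_p = 41.5

From %OS = 100·exp(−πζ/√(1−ζ²)) = 23%, ζ = −ln(0.23)/√(π²+ln²(0.23)) = 0.4237.
Characteristic equation s² + 4.5s + 0.68K_p = 0 gives ζ = 4.5/(2√(0.68K_p)).
Setting ζ = 0.4237: √(0.68K_p) = 4.5/(2·0.4237) = 5.31, so K_p = 28.19/0.68 = 41.5.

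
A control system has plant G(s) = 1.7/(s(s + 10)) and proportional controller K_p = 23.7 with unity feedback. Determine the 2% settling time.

T_s ≈ 0.8 s

From 1 + K_pG(s) = 0: s² + 10s + 40.29 = 0 ⇒ ω_n = 6.347, ζ = 0.7877.
2% settling time T_s ≈ 4/(ζω_n) = 4/5 = 0.8 s.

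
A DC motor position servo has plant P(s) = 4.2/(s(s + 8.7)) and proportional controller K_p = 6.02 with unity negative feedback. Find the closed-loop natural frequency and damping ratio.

ω_n = 5.03 rad/s, ζ = 0.865

1 + K_p·P(s) = 0 gives s² + 8.7s + 25.28 = 0.
Matching s² + 2ζω_n s + ω_n²: ω_n = √25.28 = 5.028 rad/s and 2ζω_n = 8.7, so ζ = 8.7/(2·5.028) = 0.865.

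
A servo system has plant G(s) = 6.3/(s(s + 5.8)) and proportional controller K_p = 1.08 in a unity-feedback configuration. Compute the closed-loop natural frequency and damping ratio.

ω_n = 2.61 rad/s, ζ = 1.11

The closed-loop denominator is s(s+5.8) + 1.08·6.3 = s² + 5.8s + 6.804.
So ω_n² = 6.804 ⇒ ω_n = 2.608 rad/s, and ζ = 5.8/(2ω_n) = 1.11.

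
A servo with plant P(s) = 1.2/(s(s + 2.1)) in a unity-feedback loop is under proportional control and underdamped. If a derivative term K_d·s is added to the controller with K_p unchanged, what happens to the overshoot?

decrease

The derivative term adds K·K_d to the s-coefficient of the characteristic equation, raising 2ζω_n while ω_n is unchanged; ζ increases, so overshoot decreases.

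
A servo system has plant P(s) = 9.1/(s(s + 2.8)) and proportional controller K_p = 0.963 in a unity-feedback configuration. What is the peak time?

T_p = 1.2 s

Closed-loop characteristic equation: s² + 2.8s + 8.763 = 0, so ω_n = 2.96 rad/s and ζ = 2.8/(2·2.96) = 0.4729.
Damped frequency ω_d = ω_n√(1−ζ²) = 2.608 rad/s, so peak time T_p = π/ω_d = 1.2 s.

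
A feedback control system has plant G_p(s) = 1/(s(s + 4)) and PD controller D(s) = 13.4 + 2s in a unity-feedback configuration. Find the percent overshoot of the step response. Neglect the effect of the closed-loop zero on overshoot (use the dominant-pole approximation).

Forward path: (13.4 + 2s)·1/(s(s+4)). The closed-loop characteristic equation is s² + (4 + 1·2)s + 1·13.4 = 0.
That is s² + 6s + 13.4 = 0, so ω_n = 3.661 rad/s and ζ = 6/(2·3.661) = 0.8195.
%OS = 100·exp(−πζ/√(1−ζ²)) = 1.12%.

1.12%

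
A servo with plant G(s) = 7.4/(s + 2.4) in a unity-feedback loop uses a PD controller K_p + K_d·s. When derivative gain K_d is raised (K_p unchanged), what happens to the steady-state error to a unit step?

unchanged

At s = 0 the derivative term contributes nothing: C(0) = K_p regardless of K_d, so K_pos = K_p·G(0) and e_ss are unchanged.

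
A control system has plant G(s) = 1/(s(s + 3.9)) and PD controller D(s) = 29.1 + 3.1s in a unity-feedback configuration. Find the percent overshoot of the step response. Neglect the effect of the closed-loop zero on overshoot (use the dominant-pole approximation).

6.87%

Forward path: (29.1 + 3.1s)·1/(s(s+3.9)). The closed-loop characteristic equation is s² + (3.9 + 1·3.1)s + 1·29.1 = 0.
That is s² + 7s + 29.1 = 0, so ω_n = 5.394 rad/s and ζ = 7/(2·5.394) = 0.6488.
%OS = 100·exp(−πζ/√(1−ζ²)) = 6.87%.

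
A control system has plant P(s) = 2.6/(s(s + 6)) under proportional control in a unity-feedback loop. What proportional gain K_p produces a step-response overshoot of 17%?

K_p = 14.3

From %OS = 100·exp(−πζ/√(1−ζ²)) = 17%, ζ = −ln(0.17)/√(π²+ln²(0.17)) = 0.4913.
Characteristic equation s² + 6s + 2.6K_p = 0 gives ζ = 6/(2√(2.6K_p)).
Setting ζ = 0.4913: √(2.6K_p) = 6/(2·0.4913) = 6.107, so K_p = 37.29/2.6 = 14.3.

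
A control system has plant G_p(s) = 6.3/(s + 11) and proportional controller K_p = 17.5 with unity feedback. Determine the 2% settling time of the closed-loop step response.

T_s ≈ 0.033 s

Closed-loop transfer function: T(s) = K_p·G_p(s)/(1 + K_p·G_p(s)) = 110.2/(s + 11 + 110.2) = 110.2/(s + 121.2).
Time constant τ = 1/121.2 = 0.008247 s, so the 2% settling time is about 4τ = 0.033 s.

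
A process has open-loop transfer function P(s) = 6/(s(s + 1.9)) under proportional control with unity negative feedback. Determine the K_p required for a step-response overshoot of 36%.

K_p = 1.57

From %OS = 100·exp(−πζ/√(1−ζ²)) = 36%, ζ = −ln(0.36)/√(π²+ln²(0.36)) = 0.3093.
Characteristic equation s² + 1.9s + 6K_p = 0 gives ζ = 1.9/(2√(6K_p)).
Setting ζ = 0.3093: √(6K_p) = 1.9/(2·0.3093) = 3.072, so K_p = 9.436/6 = 1.57.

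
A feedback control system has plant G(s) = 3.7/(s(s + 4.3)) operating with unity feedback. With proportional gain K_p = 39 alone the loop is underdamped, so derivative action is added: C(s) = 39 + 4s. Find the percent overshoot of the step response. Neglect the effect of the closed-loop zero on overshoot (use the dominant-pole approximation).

Forward path: (39 + 4s)·3.7/(s(s+4.3)). The closed-loop characteristic equation is s² + (4.3 + 3.7·4)s + 3.7·39 = 0.
That is s² + 19.1s + 144.3 = 0, so ω_n = 12.01 rad/s and ζ = 19.1/(2·12.01) = 0.795.
%OS = 100·exp(−πζ/√(1−ζ²)) = 1.63%.

1.63%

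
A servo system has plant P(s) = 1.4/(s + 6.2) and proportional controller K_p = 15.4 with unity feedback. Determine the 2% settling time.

Closed-loop transfer function: T(s) = K_p·P(s)/(1 + K_p·P(s)) = 21.56/(s + 6.2 + 21.56) = 21.56/(s + 27.76).
Time constant τ = 1/27.76 = 0.03602 s, so the 2% settling time is about 4τ = 0.144 s.

T_s ≈ 0.144 s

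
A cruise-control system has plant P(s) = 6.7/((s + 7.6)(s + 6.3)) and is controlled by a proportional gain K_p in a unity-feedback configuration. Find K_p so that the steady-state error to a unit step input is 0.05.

The loop is type 0, so e_ss(step) = 1/(1 + K_pos) with K_pos = K_p·P(0).
P(0) = 0.1399. Require 1/(1 + K_p·0.1399) = 0.05, so 1 + 0.1399·K_p = 20.
K_p = (20 − 1)/0.1399 = 136.

K_p = 136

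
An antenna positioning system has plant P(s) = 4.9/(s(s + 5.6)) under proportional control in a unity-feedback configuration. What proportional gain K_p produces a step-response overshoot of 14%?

K_p = 5.69

From %OS = 100·exp(−πζ/√(1−ζ²)) = 14%, ζ = −ln(0.14)/√(π²+ln²(0.14)) = 0.5305.
Characteristic equation s² + 5.6s + 4.9K_p = 0 gives ζ = 5.6/(2√(4.9K_p)).
Setting ζ = 0.5305: √(4.9K_p) = 5.6/(2·0.5305) = 5.278, so K_p = 27.86/4.9 = 5.69.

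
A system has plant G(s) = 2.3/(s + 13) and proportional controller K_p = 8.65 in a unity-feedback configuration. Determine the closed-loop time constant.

Closed-loop transfer function: T(s) = K_p·G(s)/(1 + K_p·G(s)) = 19.89/(s + 13 + 19.89) = 19.89/(s + 32.89).
Time constant τ = 1/32.89 = 0.0304 s.

τ = 0.0304 s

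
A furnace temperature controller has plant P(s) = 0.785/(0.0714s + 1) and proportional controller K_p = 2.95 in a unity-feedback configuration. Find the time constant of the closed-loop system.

Closed loop: T(s) = K_p·P/(1+K_p·P) = 2.316/(0.0714s + 1 + 2.316), with pole at s = −(1 + 2.316)/0.0714 = −46.44.
Closed-loop time constant τ = 1/46.44 = 0.0215 s.

τ = 0.0215 s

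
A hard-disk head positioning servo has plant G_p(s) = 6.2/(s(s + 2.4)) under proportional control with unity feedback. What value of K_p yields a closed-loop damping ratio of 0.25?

Closed-loop characteristic equation: s² + 2.4s + K_p·6.2 = 0.
So ω_n = √(6.2K_p) and 2ζω_n = 2.4, giving ζ = 2.4/(2√(6.2K_p)).
Setting ζ = 0.25: √(6.2K_p) = 2.4/(2·0.25) = 4.8, so K_p = 23.04/6.2 = 3.72.

K_p = 3.72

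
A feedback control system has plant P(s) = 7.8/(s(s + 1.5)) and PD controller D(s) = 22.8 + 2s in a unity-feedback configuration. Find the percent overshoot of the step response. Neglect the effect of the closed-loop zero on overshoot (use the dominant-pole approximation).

Forward path: (22.8 + 2s)·7.8/(s(s+1.5)). The closed-loop characteristic equation is s² + (1.5 + 7.8·2)s + 7.8·22.8 = 0.
That is s² + 17.1s + 177.8 = 0, so ω_n = 13.34 rad/s and ζ = 17.1/(2·13.34) = 0.6411.
%OS = 100·exp(−πζ/√(1−ζ²)) = 7.25%.

7.25%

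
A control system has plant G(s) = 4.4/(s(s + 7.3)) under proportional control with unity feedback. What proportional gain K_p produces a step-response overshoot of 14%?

K_p = 10.8

From %OS = 100·exp(−πζ/√(1−ζ²)) = 14%, ζ = −ln(0.14)/√(π²+ln²(0.14)) = 0.5305.
Characteristic equation s² + 7.3s + 4.4K_p = 0 gives ζ = 7.3/(2√(4.4K_p)).
Setting ζ = 0.5305: √(4.4K_p) = 7.3/(2·0.5305) = 6.88, so K_p = 47.34/4.4 = 10.8.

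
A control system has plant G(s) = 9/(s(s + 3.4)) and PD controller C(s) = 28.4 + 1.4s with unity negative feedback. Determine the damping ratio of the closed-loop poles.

Forward path: (28.4 + 1.4s)·9/(s(s+3.4)). The closed-loop characteristic equation is s² + (3.4 + 9·1.4)s + 9·28.4 = 0.
That is s² + 16s + 255.6 = 0, so ω_n = 15.99 rad/s and ζ = 16/(2·15.99) = 0.5004.

ζ = 0.5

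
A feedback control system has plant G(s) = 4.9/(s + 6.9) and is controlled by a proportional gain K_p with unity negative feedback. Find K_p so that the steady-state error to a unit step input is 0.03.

For a type-0 loop with proportional control, e_ss = 1/(1 + K_p·G(0)).
G(0) = 0.7101. Require 1/(1 + K_p·0.7101) = 0.03, so 1 + 0.7101·K_p = 33.33.
K_p = (33.33 − 1)/0.7101 = 45.5.

K_p = 45.5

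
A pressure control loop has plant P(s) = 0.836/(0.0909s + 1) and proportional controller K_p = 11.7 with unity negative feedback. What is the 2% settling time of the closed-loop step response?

Closed loop: T(s) = K_p·P/(1+K_p·P) = 9.781/(0.0909s + 1 + 9.781), with pole at s = −(1 + 9.781)/0.0909 = −118.6.
τ = 1/118.6 = 0.008431 s, so 2% settling time ≈ 4τ = 0.0337 s.

T_s ≈ 0.0337 s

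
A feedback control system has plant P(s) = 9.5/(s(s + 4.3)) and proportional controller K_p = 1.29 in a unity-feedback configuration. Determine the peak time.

The closed-loop denominator s² + 4.3s + 12.26 gives ω_n = √12.26 = 3.501 and ζ = 4.3/(2ω_n) = 0.6142.
Damped frequency ω_d = ω_n√(1−ζ²) = 2.763 rad/s, so peak time T_p = π/ω_d = 1.14 s.

T_p = 1.14 s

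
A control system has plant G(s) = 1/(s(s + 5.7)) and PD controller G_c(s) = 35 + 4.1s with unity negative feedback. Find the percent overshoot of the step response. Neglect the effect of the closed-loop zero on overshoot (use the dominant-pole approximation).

0.962%

Forward path: (35 + 4.1s)·1/(s(s+5.7)). The closed-loop characteristic equation is s² + (5.7 + 1·4.1)s + 1·35 = 0.
That is s² + 9.8s + 35 = 0, so ω_n = 5.916 rad/s and ζ = 9.8/(2·5.916) = 0.8283.
%OS = 100·exp(−πζ/√(1−ζ²)) = 0.962%.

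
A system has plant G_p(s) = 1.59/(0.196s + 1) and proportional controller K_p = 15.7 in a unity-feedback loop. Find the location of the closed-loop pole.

Closed loop: T(s) = K_p·G_p/(1+K_p·G_p) = 24.96/(0.196s + 1 + 24.96), with pole at s = −(1 + 24.96)/0.196 = −132.5.

s = -132.5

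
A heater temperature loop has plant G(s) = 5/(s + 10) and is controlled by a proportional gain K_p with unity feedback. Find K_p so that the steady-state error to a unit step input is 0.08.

For a type-0 loop with proportional control, e_ss = 1/(1 + K_p·G(0)).
G(0) = 0.5. Require 1/(1 + K_p·0.5) = 0.08, so 1 + 0.5·K_p = 12.5.
K_p = (12.5 − 1)/0.5 = 23.

K_p = 23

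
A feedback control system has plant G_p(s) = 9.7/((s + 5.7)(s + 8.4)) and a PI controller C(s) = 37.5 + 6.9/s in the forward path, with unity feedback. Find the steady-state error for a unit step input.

0

The open loop C(s)G_p(s) has a pole at the origin (type 1), so the static position error constant is infinite and e_ss = 1/(1+∞) = 0.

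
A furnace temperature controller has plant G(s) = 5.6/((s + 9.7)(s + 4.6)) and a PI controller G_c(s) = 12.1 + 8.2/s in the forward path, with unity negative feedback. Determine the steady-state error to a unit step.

The open loop G_c(s)G(s) has a pole at the origin (type 1), so the static position error constant is infinite and e_ss = 1/(1+∞) = 0.

0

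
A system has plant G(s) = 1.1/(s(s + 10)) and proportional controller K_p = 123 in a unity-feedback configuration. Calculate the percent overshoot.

The closed-loop denominator s² + 10s + 135.3 gives ω_n = √135.3 = 11.63 and ζ = 10/(2ω_n) = 0.4299.
%OS = 100·exp(−πζ/√(1−ζ²)) = 100·exp(−π·0.4299/√0.8152) = 22.4%.

22.4%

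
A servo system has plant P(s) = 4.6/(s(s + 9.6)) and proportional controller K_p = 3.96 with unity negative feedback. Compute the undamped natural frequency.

ω_n = 4.27 rad/s

1 + K_p·P(s) = 0 gives s² + 9.6s + 18.22 = 0.
Matching s² + 2ζω_n s + ω_n²: ω_n = √18.22 = 4.268 rad/s and 2ζω_n = 9.6, so ζ = 9.6/(2·4.268) = 1.12.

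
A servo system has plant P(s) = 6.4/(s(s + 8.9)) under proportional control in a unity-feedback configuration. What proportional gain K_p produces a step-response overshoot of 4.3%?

From %OS = 100·exp(−πζ/√(1−ζ²)) = 4.3%, ζ = −ln(0.043)/√(π²+ln²(0.043)) = 0.7077.
Characteristic equation s² + 8.9s + 6.4K_p = 0 gives ζ = 8.9/(2√(6.4K_p)).
Setting ζ = 0.7077: √(6.4K_p) = 8.9/(2·0.7077) = 6.288, so K_p = 39.54/6.4 = 6.18.

K_p = 6.18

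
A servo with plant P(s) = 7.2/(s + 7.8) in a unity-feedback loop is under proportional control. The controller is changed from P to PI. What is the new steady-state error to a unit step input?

The integrator makes K_pos = lim_{s→0} C(s)G(s) infinite, so e_ss = 1/(1+K_pos) = 0.

0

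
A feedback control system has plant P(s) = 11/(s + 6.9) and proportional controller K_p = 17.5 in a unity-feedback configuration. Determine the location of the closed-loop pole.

Closed-loop transfer function: T(s) = K_p·P(s)/(1 + K_p·P(s)) = 192.5/(s + 6.9 + 192.5) = 192.5/(s + 199.4).
The closed-loop pole is at s = −199.4.

s = -199.4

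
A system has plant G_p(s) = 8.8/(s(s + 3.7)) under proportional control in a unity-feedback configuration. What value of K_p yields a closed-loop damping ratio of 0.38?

Closed-loop characteristic equation: s² + 3.7s + K_p·8.8 = 0.
So ω_n = √(8.8K_p) and 2ζω_n = 3.7, giving ζ = 3.7/(2√(8.8K_p)).
Setting ζ = 0.38: √(8.8K_p) = 3.7/(2·0.38) = 4.868, so K_p = 23.7/8.8 = 2.69.

K_p = 2.69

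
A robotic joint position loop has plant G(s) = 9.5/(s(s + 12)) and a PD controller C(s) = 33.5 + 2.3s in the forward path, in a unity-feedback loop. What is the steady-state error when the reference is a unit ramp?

The loop has one pole at the origin (type 1). Velocity error constant K_v = lim_{s→0} s·C(s)G(s) = 33.5·9.5/12 = 26.52.
Steady-state error to a unit ramp: e_ss = 1/K_v = 0.0377.

0.0377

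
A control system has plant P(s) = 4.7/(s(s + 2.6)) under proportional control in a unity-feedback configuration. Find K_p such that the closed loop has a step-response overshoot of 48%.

K_p = 6.95

From %OS = 100·exp(−πζ/√(1−ζ²)) = 48%, ζ = −ln(0.48)/√(π²+ln²(0.48)) = 0.2275.
Characteristic equation s² + 2.6s + 4.7K_p = 0 gives ζ = 2.6/(2√(4.7K_p)).
Setting ζ = 0.2275: √(4.7K_p) = 2.6/(2·0.2275) = 5.714, so K_p = 32.65/4.7 = 6.95.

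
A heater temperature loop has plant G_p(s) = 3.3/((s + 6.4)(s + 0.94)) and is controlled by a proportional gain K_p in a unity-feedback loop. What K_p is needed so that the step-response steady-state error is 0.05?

Steady-state error for a unit step on this type-0 loop is 1/(1 + K_p·G_p(0)).
G_p(0) = 0.5485. Require 1/(1 + K_p·0.5485) = 0.05, so 1 + 0.5485·K_p = 20.
K_p = (20 − 1)/0.5485 = 34.6.

K_p = 34.6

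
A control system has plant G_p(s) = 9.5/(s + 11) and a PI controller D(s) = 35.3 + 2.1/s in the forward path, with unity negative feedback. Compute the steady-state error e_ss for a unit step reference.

0

The open loop D(s)G_p(s) has a pole at the origin (type 1), so the static position error constant is infinite and e_ss = 1/(1+∞) = 0.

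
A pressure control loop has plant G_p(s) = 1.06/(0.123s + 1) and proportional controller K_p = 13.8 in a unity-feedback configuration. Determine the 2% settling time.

T_s ≈ 0.0315 s

Closed loop: T(s) = K_p·G_p/(1+K_p·G_p) = 14.63/(0.123s + 1 + 14.63), with pole at s = −(1 + 14.63)/0.123 = −127.1.
τ = 1/127.1 = 0.00787 s, so 2% settling time ≈ 4τ = 0.0315 s.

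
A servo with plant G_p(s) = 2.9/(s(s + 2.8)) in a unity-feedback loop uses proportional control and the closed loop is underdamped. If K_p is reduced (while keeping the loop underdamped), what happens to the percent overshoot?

ζ = 2.8/(2√(2.9K_p)) rises as K_p falls; higher damping means less overshoot.

decrease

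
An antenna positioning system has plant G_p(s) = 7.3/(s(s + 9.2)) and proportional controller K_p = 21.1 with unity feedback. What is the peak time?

T_p = 0.273 s

Closed-loop characteristic equation: s² + 9.2s + 154 = 0, so ω_n = 12.41 rad/s and ζ = 9.2/(2·12.41) = 0.3706.
Damped frequency ω_d = ω_n√(1−ζ²) = 11.53 rad/s, so peak time T_p = π/ω_d = 0.273 s.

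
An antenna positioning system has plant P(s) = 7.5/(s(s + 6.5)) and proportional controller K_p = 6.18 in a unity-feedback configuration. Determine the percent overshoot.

Closed-loop characteristic equation: s² + 6.5s + 46.35 = 0, so ω_n = 6.808 rad/s and ζ = 6.5/(2·6.808) = 0.4774.
%OS = 100·exp(−πζ/√(1−ζ²)) = 100·exp(−π·0.4774/√0.7721) = 18.1%.

18.1%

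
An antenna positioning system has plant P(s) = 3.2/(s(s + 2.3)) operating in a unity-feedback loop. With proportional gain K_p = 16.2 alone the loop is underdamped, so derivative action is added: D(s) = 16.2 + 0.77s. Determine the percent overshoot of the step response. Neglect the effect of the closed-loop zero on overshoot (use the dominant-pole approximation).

Forward path: (16.2 + 0.77s)·3.2/(s(s+2.3)). The closed-loop characteristic equation is s² + (2.3 + 3.2·0.77)s + 3.2·16.2 = 0.
That is s² + 4.764s + 51.84 = 0, so ω_n = 7.2 rad/s and ζ = 4.764/(2·7.2) = 0.3308.
%OS = 100·exp(−πζ/√(1−ζ²)) = 33.2%.

33.2%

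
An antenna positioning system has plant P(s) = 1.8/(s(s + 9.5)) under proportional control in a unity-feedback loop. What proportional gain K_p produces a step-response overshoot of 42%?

From %OS = 100·exp(−πζ/√(1−ζ²)) = 42%, ζ = −ln(0.42)/√(π²+ln²(0.42)) = 0.2662.
Characteristic equation s² + 9.5s + 1.8K_p = 0 gives ζ = 9.5/(2√(1.8K_p)).
Setting ζ = 0.2662: √(1.8K_p) = 9.5/(2·0.2662) = 17.85, so K_p = 318.5/1.8 = 177.

K_p = 177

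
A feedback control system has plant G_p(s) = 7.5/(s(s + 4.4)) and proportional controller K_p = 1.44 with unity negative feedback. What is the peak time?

The closed-loop denominator s² + 4.4s + 10.8 gives ω_n = √10.8 = 3.286 and ζ = 4.4/(2ω_n) = 0.6694.
Damped frequency ω_d = ω_n√(1−ζ²) = 2.441 rad/s, so peak time T_p = π/ω_d = 1.29 s.

T_p = 1.29 s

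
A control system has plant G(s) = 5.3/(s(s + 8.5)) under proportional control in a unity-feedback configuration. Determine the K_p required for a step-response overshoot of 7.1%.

K_p = 8.22

From %OS = 100·exp(−πζ/√(1−ζ²)) = 7.1%, ζ = −ln(0.071)/√(π²+ln²(0.071)) = 0.6441.
Characteristic equation s² + 8.5s + 5.3K_p = 0 gives ζ = 8.5/(2√(5.3K_p)).
Setting ζ = 0.6441: √(5.3K_p) = 8.5/(2·0.6441) = 6.599, so K_p = 43.54/5.3 = 8.22.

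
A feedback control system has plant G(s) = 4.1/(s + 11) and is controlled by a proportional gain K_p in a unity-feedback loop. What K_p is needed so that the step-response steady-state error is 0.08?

Steady-state error for a unit step on this type-0 loop is 1/(1 + K_p·G(0)).
G(0) = 0.3727. Require 1/(1 + K_p·0.3727) = 0.08, so 1 + 0.3727·K_p = 12.5.
K_p = (12.5 − 1)/0.3727 = 30.9.

K_p = 30.9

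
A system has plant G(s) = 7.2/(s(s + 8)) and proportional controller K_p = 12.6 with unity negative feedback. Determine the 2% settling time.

From 1 + K_pG(s) = 0: s² + 8s + 90.72 = 0 ⇒ ω_n = 9.525, ζ = 0.42.
2% settling time T_s ≈ 4/(ζω_n) = 4/4 = 1 s.

T_s ≈ 1 s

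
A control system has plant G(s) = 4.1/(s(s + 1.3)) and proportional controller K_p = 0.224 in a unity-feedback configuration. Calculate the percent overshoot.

The closed-loop denominator s² + 1.3s + 0.9184 gives ω_n = √0.9184 = 0.9583 and ζ = 1.3/(2ω_n) = 0.6783.
%OS = 100·exp(−πζ/√(1−ζ²)) = 100·exp(−π·0.6783/√0.54) = 5.5%.

5.5%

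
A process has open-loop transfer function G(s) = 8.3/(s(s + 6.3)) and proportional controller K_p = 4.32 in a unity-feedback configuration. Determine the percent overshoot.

14.3%

Closed-loop characteristic equation: s² + 6.3s + 35.86 = 0, so ω_n = 5.988 rad/s and ζ = 6.3/(2·5.988) = 0.5261.
%OS = 100·exp(−πζ/√(1−ζ²)) = 100·exp(−π·0.5261/√0.7233) = 14.3%.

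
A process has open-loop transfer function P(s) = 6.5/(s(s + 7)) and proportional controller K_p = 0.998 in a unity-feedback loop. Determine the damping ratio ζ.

With unity feedback the closed-loop characteristic equation is s² + 7s + 0.998·6.5 = s² + 7s + 6.487 = 0.
Matching s² + 2ζω_n s + ω_n²: ω_n = √6.487 = 2.547 rad/s and 2ζω_n = 7, so ζ = 7/(2·2.547) = 1.37.

ζ = 1.37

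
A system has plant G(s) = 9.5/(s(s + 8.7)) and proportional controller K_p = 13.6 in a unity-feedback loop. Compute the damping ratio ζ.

With unity feedback the closed-loop characteristic equation is s² + 8.7s + 13.6·9.5 = s² + 8.7s + 129.2 = 0.
So ω_n² = 129.2 ⇒ ω_n = 11.37 rad/s, and ζ = 8.7/(2ω_n) = 0.383.

ζ = 0.383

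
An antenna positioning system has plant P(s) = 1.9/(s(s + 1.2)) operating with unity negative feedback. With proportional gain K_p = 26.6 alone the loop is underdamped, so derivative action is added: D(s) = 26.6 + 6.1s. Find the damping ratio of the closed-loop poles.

Forward path: (26.6 + 6.1s)·1.9/(s(s+1.2)). The closed-loop characteristic equation is s² + (1.2 + 1.9·6.1)s + 1.9·26.6 = 0.
That is s² + 12.79s + 50.54 = 0, so ω_n = 7.109 rad/s and ζ = 12.79/(2·7.109) = 0.8995.

ζ = 0.9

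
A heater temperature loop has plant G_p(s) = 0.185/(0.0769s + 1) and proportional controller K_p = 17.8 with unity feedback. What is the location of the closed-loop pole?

Closed loop: T(s) = K_p·G_p/(1+K_p·G_p) = 3.293/(0.0769s + 1 + 3.293), with pole at s = −(1 + 3.293)/0.0769 = −55.83.

s = -55.83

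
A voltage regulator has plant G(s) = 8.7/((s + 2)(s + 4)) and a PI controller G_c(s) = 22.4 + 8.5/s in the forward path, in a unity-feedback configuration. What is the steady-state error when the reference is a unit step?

The open loop G_c(s)G(s) has a pole at the origin (type 1), so the static position error constant is infinite and e_ss = 1/(1+∞) = 0.

0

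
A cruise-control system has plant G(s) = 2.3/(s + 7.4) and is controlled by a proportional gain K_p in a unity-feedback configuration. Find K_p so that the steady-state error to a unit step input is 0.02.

The loop is type 0, so e_ss(step) = 1/(1 + K_pos) with K_pos = K_p·G(0).
G(0) = 0.3108. Require 1/(1 + K_p·0.3108) = 0.02, so 1 + 0.3108·K_p = 50.
K_p = (50 − 1)/0.3108 = 158.

K_p = 158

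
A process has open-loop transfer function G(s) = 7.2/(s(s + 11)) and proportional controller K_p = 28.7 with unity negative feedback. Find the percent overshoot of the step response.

From 1 + K_pG(s) = 0: s² + 11s + 206.6 = 0 ⇒ ω_n = 14.37, ζ = 0.3826.
%OS = 100·exp(−πζ/√(1−ζ²)) = 100·exp(−π·0.3826/√0.8536) = 27.2%.

27.2%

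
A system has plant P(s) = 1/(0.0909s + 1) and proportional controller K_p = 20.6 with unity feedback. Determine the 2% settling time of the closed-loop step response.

Closed loop: T(s) = K_p·P/(1+K_p·P) = 20.6/(0.0909s + 1 + 20.6), with pole at s = −(1 + 20.6)/0.0909 = −237.6.
τ = 1/237.6 = 0.004208 s, so 2% settling time ≈ 4τ = 0.0168 s.

T_s ≈ 0.0168 s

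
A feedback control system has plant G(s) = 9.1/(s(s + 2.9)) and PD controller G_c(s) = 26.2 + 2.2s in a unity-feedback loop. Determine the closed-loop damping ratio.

ζ = 0.742

Forward path: (26.2 + 2.2s)·9.1/(s(s+2.9)). The closed-loop characteristic equation is s² + (2.9 + 9.1·2.2)s + 9.1·26.2 = 0.
That is s² + 22.92s + 238.4 = 0, so ω_n = 15.44 rad/s and ζ = 22.92/(2·15.44) = 0.7422.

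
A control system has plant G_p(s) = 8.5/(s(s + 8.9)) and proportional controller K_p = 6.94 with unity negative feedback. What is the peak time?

T_p = 0.502 s

Closed-loop characteristic equation: s² + 8.9s + 58.99 = 0, so ω_n = 7.68 rad/s and ζ = 8.9/(2·7.68) = 0.5794.
Damped frequency ω_d = ω_n√(1−ζ²) = 6.26 rad/s, so peak time T_p = π/ω_d = 0.502 s.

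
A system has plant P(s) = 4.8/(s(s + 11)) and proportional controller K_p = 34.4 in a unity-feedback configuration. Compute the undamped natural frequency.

The closed-loop denominator is s(s+11) + 34.4·4.8 = s² + 11s + 165.1.
Matching s² + 2ζω_n s + ω_n²: ω_n = √165.1 = 12.85 rad/s and 2ζω_n = 11, so ζ = 11/(2·12.85) = 0.428.

ω_n = 12.8 rad/s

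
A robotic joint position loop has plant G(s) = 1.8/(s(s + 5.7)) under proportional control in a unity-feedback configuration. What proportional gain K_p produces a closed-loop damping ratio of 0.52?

Closed-loop characteristic equation: s² + 5.7s + K_p·1.8 = 0.
So ω_n = √(1.8K_p) and 2ζω_n = 5.7, giving ζ = 5.7/(2√(1.8K_p)).
Setting ζ = 0.52: √(1.8K_p) = 5.7/(2·0.52) = 5.481, so K_p = 30.04/1.8 = 16.7.

K_p = 16.7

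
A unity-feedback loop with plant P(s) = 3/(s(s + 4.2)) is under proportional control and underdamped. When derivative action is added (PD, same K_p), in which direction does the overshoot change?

The derivative term adds K·K_d to the s-coefficient of the characteristic equation, raising 2ζω_n while ω_n is unchanged; ζ increases, so overshoot decreases.

decrease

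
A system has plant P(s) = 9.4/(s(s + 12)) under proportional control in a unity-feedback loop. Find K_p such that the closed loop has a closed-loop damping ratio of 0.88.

Closed-loop characteristic equation: s² + 12s + K_p·9.4 = 0.
So ω_n = √(9.4K_p) and 2ζω_n = 12, giving ζ = 12/(2√(9.4K_p)).
Setting ζ = 0.88: √(9.4K_p) = 12/(2·0.88) = 6.818, so K_p = 46.49/9.4 = 4.95.

K_p = 4.95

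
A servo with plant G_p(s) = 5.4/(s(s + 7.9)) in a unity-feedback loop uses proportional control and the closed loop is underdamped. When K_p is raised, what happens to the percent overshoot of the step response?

increase

Characteristic equation s² + 7.9s + K_p·5.4 = 0: raising K_p raises ω_n while 2ζω_n = 7.9 is fixed, so ζ falls and overshoot grows.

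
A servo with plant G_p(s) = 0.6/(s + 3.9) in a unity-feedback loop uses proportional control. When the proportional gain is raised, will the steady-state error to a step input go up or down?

decrease

The position error constant K_pos = K_p·G_p(0) grows with K_p, and e_ss = 1/(1+K_pos) falls.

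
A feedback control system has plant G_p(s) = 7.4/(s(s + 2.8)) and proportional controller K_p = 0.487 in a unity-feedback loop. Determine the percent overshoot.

3.24%

The closed-loop denominator s² + 2.8s + 3.604 gives ω_n = √3.604 = 1.898 and ζ = 2.8/(2ω_n) = 0.7375.
%OS = 100·exp(−πζ/√(1−ζ²)) = 100·exp(−π·0.7375/√0.4561) = 3.24%.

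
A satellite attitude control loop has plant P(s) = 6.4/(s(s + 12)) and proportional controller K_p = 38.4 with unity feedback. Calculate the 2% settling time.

The closed-loop denominator s² + 12s + 245.8 gives ω_n = √245.8 = 15.68 and ζ = 12/(2ω_n) = 0.3827.
2% settling time T_s ≈ 4/(ζω_n) = 4/6 = 0.667 s.

T_s ≈ 0.667 s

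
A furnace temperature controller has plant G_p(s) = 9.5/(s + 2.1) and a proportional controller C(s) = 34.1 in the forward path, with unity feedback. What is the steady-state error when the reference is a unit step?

The loop is type 0. Static position error constant K_pos = C(0)·G_p(0) = 34.1·4.524 = 154.3.
Steady-state error to a unit step: e_ss = 1/(1+K_pos) = 1/155.3 = 0.00644.

0.00644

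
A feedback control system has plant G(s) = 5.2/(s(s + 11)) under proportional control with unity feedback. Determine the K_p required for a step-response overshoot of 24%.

From %OS = 100·exp(−πζ/√(1−ζ²)) = 24%, ζ = −ln(0.24)/√(π²+ln²(0.24)) = 0.4136.
Characteristic equation s² + 11s + 5.2K_p = 0 gives ζ = 11/(2√(5.2K_p)).
Setting ζ = 0.4136: √(5.2K_p) = 11/(2·0.4136) = 13.3, so K_p = 176.8/5.2 = 34.

K_p = 34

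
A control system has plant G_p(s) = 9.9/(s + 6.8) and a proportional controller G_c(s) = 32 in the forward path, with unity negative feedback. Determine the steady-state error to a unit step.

The loop is type 0. Static position error constant K_pos = G_c(0)·G_p(0) = 32·1.456 = 46.59.
Steady-state error to a unit step: e_ss = 1/(1+K_pos) = 1/47.59 = 0.021.

0.021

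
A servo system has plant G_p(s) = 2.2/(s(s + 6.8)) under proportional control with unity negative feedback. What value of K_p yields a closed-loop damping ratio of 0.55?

K_p = 17.4

Closed-loop characteristic equation: s² + 6.8s + K_p·2.2 = 0.
So ω_n = √(2.2K_p) and 2ζω_n = 6.8, giving ζ = 6.8/(2√(2.2K_p)).
Setting ζ = 0.55: √(2.2K_p) = 6.8/(2·0.55) = 6.182, so K_p = 38.21/2.2 = 17.4.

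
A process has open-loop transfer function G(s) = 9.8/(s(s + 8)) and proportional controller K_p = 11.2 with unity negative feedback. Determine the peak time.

From 1 + K_pG(s) = 0: s² + 8s + 109.8 = 0 ⇒ ω_n = 10.48, ζ = 0.3818.
Damped frequency ω_d = ω_n√(1−ζ²) = 9.683 rad/s, so peak time T_p = π/ω_d = 0.324 s.

T_p = 0.324 s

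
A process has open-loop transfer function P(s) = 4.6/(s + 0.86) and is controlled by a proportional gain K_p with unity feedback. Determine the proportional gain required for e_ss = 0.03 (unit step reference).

The loop is type 0, so e_ss(step) = 1/(1 + K_pos) with K_pos = K_p·P(0).
P(0) = 5.349. Require 1/(1 + K_p·5.349) = 0.03, so 1 + 5.349·K_p = 33.33.
K_p = (33.33 − 1)/5.349 = 6.04.

K_p = 6.04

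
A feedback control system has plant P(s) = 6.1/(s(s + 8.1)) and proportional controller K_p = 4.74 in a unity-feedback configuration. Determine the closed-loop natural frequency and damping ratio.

ω_n = 5.38 rad/s, ζ = 0.753

1 + K_p·P(s) = 0 gives s² + 8.1s + 28.91 = 0.
Matching s² + 2ζω_n s + ω_n²: ω_n = √28.91 = 5.377 rad/s and 2ζω_n = 8.1, so ζ = 8.1/(2·5.377) = 0.753.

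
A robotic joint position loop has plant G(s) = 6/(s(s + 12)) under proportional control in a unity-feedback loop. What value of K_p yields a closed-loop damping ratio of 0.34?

Closed-loop characteristic equation: s² + 12s + K_p·6 = 0.
So ω_n = √(6K_p) and 2ζω_n = 12, giving ζ = 12/(2√(6K_p)).
Setting ζ = 0.34: √(6K_p) = 12/(2·0.34) = 17.65, so K_p = 311.4/6 = 51.9.

K_p = 51.9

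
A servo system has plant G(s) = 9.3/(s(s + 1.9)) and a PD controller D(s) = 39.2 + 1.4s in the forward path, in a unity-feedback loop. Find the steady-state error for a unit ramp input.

The loop has one pole at the origin (type 1). Velocity error constant K_v = lim_{s→0} s·D(s)G(s) = 39.2·9.3/1.9 = 191.9.
Steady-state error to a unit ramp: e_ss = 1/K_v = 0.00521.

0.00521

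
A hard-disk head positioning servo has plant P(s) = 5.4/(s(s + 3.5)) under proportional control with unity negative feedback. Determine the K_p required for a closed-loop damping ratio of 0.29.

Closed-loop characteristic equation: s² + 3.5s + K_p·5.4 = 0.
So ω_n = √(5.4K_p) and 2ζω_n = 3.5, giving ζ = 3.5/(2√(5.4K_p)).
Setting ζ = 0.29: √(5.4K_p) = 3.5/(2·0.29) = 6.034, so K_p = 36.41/5.4 = 6.74.

K_p = 6.74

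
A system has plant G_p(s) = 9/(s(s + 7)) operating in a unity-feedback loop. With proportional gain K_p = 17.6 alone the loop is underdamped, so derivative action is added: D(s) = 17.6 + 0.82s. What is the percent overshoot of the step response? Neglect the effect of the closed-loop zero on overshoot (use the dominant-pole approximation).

Forward path: (17.6 + 0.82s)·9/(s(s+7)). The closed-loop characteristic equation is s² + (7 + 9·0.82)s + 9·17.6 = 0.
That is s² + 14.38s + 158.4 = 0, so ω_n = 12.59 rad/s and ζ = 14.38/(2·12.59) = 0.5713.
%OS = 100·exp(−πζ/√(1−ζ²)) = 11.2%.

11.2%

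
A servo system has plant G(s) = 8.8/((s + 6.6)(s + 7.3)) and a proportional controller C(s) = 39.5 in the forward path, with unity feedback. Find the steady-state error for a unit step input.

The loop is type 0. Static position error constant K_pos = C(0)·G(0) = 39.5·0.1826 = 7.215.
Steady-state error to a unit step: e_ss = 1/(1+K_pos) = 1/8.215 = 0.122.

0.122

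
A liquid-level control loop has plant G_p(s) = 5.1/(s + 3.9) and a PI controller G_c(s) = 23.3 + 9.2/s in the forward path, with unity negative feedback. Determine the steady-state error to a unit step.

0

The open loop G_c(s)G_p(s) has a pole at the origin (type 1), so the static position error constant is infinite and e_ss = 1/(1+∞) = 0.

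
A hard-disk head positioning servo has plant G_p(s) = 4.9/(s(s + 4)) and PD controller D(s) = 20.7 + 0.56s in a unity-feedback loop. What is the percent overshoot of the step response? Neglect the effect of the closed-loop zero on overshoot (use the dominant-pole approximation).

32.7%

Forward path: (20.7 + 0.56s)·4.9/(s(s+4)). The closed-loop characteristic equation is s² + (4 + 4.9·0.56)s + 4.9·20.7 = 0.
That is s² + 6.744s + 101.4 = 0, so ω_n = 10.07 rad/s and ζ = 6.744/(2·10.07) = 0.3348.
%OS = 100·exp(−πζ/√(1−ζ²)) = 32.7%.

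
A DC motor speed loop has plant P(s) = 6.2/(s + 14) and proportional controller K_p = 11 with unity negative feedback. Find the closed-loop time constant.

τ = 0.0122 s

Closed-loop transfer function: T(s) = K_p·P(s)/(1 + K_p·P(s)) = 68.2/(s + 14 + 68.2) = 68.2/(s + 82.2).
Time constant τ = 1/82.2 = 0.0122 s.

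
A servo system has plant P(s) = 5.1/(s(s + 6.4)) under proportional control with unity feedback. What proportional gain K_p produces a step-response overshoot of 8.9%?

From %OS = 100·exp(−πζ/√(1−ζ²)) = 8.9%, ζ = −ln(0.089)/√(π²+ln²(0.089)) = 0.6101.
Characteristic equation s² + 6.4s + 5.1K_p = 0 gives ζ = 6.4/(2√(5.1K_p)).
Setting ζ = 0.6101: √(5.1K_p) = 6.4/(2·0.6101) = 5.245, so K_p = 27.51/5.1 = 5.39.

K_p = 5.39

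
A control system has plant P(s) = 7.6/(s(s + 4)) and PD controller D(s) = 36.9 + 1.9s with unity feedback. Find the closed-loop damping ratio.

Forward path: (36.9 + 1.9s)·7.6/(s(s+4)). The closed-loop characteristic equation is s² + (4 + 7.6·1.9)s + 7.6·36.9 = 0.
That is s² + 18.44s + 280.4 = 0, so ω_n = 16.75 rad/s and ζ = 18.44/(2·16.75) = 0.5506.

ζ = 0.551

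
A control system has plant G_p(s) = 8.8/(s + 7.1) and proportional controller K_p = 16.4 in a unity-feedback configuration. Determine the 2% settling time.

T_s ≈ 0.0264 s

Closed-loop transfer function: T(s) = K_p·G_p(s)/(1 + K_p·G_p(s)) = 144.3/(s + 7.1 + 144.3) = 144.3/(s + 151.4).
Time constant τ = 1/151.4 = 0.006604 s, so the 2% settling time is about 4τ = 0.0264 s.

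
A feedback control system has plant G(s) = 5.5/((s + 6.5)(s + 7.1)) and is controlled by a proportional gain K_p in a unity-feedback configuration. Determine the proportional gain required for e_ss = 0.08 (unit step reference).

The loop is type 0, so e_ss(step) = 1/(1 + K_pos) with K_pos = K_p·G(0).
G(0) = 0.1192. Require 1/(1 + K_p·0.1192) = 0.08, so 1 + 0.1192·K_p = 12.5.
K_p = (12.5 − 1)/0.1192 = 96.5.

K_p = 96.5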